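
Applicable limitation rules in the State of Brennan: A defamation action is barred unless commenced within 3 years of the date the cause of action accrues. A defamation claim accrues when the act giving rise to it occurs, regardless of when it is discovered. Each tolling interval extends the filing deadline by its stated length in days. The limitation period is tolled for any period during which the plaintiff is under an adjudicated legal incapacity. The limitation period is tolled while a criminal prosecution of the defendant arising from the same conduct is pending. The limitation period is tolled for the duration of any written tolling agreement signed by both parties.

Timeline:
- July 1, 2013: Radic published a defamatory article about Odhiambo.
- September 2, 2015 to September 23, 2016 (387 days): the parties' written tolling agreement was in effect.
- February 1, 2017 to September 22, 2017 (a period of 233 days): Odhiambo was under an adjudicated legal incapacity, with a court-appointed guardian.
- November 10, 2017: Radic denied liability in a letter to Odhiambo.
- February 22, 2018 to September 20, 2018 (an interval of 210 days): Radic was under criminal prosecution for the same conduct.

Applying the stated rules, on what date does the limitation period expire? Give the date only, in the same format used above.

October 9, 2018

The limitation period began to run on July 1, 2013.
Adding the 3 years base period to July 1, 2013 gives a deadline of July 1, 2016, before any tolling.
The written tolling agreement from September 2, 2015 to September 23, 2016 tolled the period for 387 days, extending the deadline to July 23, 2017.
The period was tolled for 233 days by the plaintiff's legal incapacity (February 1, 2017 to September 22, 2017), pushing the deadline to March 13, 2018.
The pending criminal prosecution from February 22, 2018 to September 20, 2018 tolled the period for 210 days, extending the deadline to October 9, 2018.
None of the other events listed affects the running of the period under the stated rules.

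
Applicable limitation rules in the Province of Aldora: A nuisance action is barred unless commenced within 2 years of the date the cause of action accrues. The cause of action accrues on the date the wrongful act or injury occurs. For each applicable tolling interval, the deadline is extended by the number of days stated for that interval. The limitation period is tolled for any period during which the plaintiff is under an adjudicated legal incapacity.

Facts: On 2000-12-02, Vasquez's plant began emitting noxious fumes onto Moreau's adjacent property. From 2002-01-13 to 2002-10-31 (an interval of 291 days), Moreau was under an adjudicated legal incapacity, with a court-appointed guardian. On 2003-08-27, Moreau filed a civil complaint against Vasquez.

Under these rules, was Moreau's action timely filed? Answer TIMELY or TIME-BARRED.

The claim accrued on 2000-12-02, when the wrongful act occurred.
The untolled deadline — 2 years after 2000-12-02 — is 2002-12-02.
The period was tolled for 291 days by the plaintiff's legal incapacity (2002-01-13 to 2002-10-31), pushing the deadline to 2003-09-19.
Filing on 2003-08-27 beat the 2003-09-19 deadline — the action is timely.

TIMELY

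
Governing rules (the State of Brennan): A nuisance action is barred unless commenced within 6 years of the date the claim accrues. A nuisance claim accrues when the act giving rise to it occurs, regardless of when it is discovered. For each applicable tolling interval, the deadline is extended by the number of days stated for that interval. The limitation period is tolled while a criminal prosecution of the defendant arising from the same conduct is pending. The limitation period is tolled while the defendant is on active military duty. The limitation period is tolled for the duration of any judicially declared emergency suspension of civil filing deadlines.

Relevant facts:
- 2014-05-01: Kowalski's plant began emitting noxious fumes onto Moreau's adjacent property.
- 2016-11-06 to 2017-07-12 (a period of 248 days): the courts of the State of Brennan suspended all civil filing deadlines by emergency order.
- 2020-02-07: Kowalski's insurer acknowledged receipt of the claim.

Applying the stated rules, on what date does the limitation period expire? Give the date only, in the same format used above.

The limitation period began to run on 2014-05-01.
The untolled deadline — 6 years after 2014-05-01 — is 2020-05-01.
The period was tolled for 248 days by the emergency suspension of filing deadlines (2016-11-06 to 2017-07-12), pushing the deadline to 2021-01-04.
None of the other events listed affects the running of the period under the stated rules.

2021-01-04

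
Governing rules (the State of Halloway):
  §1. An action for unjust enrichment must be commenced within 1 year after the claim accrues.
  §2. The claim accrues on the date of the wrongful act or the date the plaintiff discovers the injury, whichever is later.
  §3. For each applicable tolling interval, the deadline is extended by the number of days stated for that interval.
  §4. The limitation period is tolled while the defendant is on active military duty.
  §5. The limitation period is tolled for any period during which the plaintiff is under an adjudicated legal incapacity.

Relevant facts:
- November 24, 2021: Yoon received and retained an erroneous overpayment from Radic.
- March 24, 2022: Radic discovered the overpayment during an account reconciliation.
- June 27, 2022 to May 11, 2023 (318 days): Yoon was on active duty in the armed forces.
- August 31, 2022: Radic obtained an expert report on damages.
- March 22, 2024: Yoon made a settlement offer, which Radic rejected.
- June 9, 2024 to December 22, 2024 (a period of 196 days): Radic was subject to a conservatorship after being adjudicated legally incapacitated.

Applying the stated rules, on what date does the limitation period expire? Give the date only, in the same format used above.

February 5, 2024

The claim accrued on March 24, 2022 — the later of the November 24, 2021 act and the March 24, 2022 discovery.
Adding the 1 year base period to March 24, 2022 gives a deadline of March 24, 2023, before any tolling.
The period was tolled for 318 days by the defendant's active military service (June 27, 2022 to May 11, 2023), pushing the deadline to February 5, 2024.
By the time the plaintiff's legal incapacity began on June 9, 2024, the limitation period had already expired on February 5, 2024; that interval cannot revive it.
Nothing else in the chronology tolls or restarts the period.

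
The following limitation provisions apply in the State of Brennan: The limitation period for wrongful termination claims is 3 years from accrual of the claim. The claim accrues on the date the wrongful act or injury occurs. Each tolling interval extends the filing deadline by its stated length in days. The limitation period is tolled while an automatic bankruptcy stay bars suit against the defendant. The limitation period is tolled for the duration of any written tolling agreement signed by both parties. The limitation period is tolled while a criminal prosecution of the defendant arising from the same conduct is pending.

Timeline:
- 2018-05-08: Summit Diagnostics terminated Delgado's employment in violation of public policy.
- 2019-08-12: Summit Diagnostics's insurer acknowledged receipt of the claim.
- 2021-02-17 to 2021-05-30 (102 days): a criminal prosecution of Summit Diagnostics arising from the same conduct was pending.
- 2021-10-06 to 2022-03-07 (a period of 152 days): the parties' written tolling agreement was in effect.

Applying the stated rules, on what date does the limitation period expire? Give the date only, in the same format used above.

The limitation period began to run on 2018-05-08.
Adding the 3 years base period to 2018-05-08 gives a deadline of 2021-05-08, before any tolling.
Because the pending criminal prosecution ran from 2021-02-17 to 2021-05-30, the deadline is extended by 102 days to 2021-08-18.
The written tolling agreement from 2021-10-06 to 2022-03-07 began after the period had already run on 2021-08-18, so it has no tolling effect.
Nothing else in the chronology tolls or restarts the period.

2021-08-18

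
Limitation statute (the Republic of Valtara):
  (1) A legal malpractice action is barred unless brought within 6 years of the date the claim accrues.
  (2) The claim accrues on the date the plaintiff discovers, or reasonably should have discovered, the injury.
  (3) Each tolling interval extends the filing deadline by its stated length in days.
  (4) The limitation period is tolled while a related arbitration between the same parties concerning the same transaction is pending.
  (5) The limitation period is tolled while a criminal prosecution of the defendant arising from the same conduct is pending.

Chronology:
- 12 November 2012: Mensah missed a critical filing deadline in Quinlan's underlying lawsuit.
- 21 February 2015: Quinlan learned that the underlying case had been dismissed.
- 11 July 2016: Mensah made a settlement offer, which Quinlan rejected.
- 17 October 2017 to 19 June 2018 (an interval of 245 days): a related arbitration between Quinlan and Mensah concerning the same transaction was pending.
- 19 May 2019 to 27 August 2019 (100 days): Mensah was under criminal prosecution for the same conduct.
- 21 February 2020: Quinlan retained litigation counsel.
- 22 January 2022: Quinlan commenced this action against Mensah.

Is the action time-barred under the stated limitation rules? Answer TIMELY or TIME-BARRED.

TIMELY

The claim did not accrue until Quinlan discovered the injury on 21 February 2015; the 12 November 2012 act date does not start the clock under the stated rule.
Adding the 6 years base period to 21 February 2015 gives a deadline of 21 February 2021, before any tolling.
The pending related arbitration from 17 October 2017 to 19 June 2018 tolled the period for 245 days, extending the deadline to 24 October 2021.
The pending criminal prosecution from 19 May 2019 to 27 August 2019 tolled the period for 100 days, extending the deadline to 1 February 2022.
None of the other events listed affects the running of the period under the stated rules.
Quinlan filed on 22 January 2022, before the 1 February 2022 deadline, so the action is timely.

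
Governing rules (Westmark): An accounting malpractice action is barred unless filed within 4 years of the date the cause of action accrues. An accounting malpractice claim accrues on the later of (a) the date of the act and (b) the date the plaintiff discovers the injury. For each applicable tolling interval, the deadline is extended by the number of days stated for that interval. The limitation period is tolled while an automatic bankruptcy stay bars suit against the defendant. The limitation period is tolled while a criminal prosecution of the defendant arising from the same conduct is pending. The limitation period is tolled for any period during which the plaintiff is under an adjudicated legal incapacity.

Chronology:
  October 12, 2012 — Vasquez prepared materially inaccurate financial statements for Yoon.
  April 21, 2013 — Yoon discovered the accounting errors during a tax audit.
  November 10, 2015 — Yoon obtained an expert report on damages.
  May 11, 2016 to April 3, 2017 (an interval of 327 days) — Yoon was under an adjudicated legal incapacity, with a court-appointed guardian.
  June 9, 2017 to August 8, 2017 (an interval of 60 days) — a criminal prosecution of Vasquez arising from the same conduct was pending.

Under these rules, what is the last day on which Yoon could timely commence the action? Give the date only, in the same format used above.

Taking the later of the act (October 12, 2012) and discovery (April 21, 2013), the claim accrued on April 21, 2013.
Adding the 4 years base period to April 21, 2013 gives a deadline of April 21, 2017, before any tolling.
Because the plaintiff's legal incapacity ran from May 11, 2016 to April 3, 2017, the deadline is extended by 327 days to March 14, 2018.
The pending criminal prosecution from June 9, 2017 to August 8, 2017 tolled the period for 60 days, extending the deadline to May 13, 2018.
Nothing else in the chronology tolls or restarts the period.

May 13, 2018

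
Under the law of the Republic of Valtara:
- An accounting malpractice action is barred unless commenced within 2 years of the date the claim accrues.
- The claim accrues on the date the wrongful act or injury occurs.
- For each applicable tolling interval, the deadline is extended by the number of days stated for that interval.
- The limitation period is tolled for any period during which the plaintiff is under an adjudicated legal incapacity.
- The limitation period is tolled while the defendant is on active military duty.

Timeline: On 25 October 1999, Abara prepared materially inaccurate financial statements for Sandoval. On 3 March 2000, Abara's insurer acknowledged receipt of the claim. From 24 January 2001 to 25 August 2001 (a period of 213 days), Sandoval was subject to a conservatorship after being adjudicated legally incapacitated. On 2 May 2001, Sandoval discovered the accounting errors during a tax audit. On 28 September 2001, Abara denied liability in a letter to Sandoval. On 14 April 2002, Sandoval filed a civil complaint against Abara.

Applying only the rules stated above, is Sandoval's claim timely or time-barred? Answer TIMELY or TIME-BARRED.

TIMELY

Because the rule ties accrual to occurrence, the claim accrued on 25 October 1999, not on the 2 May 2001 discovery date.
2 years from 25 October 1999 is 25 October 2001.
Because the plaintiff's legal incapacity ran from 24 January 2001 to 25 August 2001, the deadline is extended by 213 days to 26 May 2002.
None of the other events listed affects the running of the period under the stated rules.
Sandoval filed on 14 April 2002, before the 26 May 2002 deadline, so the action is timely.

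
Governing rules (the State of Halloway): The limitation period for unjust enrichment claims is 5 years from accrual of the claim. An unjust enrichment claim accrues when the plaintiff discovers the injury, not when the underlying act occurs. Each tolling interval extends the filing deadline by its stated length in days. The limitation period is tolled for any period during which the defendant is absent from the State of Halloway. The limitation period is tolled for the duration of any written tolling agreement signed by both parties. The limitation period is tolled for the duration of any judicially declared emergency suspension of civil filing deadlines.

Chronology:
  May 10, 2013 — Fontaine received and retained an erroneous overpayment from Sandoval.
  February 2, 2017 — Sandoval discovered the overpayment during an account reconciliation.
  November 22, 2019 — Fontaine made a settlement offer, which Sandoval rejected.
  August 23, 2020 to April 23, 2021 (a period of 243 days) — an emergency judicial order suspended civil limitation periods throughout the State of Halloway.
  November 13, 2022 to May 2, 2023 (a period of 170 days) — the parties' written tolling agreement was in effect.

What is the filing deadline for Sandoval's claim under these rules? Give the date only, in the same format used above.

October 3, 2022

Under the discovery rule, the claim accrued on February 2, 2017, when Sandoval discovered the injury — not on the May 10, 2013 date of the underlying act.
The untolled deadline — 5 years after February 2, 2017 — is February 2, 2022.
The emergency suspension of filing deadlines from August 23, 2020 to April 23, 2021 tolled the period for 243 days, extending the deadline to October 3, 2022.
The written tolling agreement from November 13, 2022 to May 2, 2023 began after the period had already run on October 3, 2022, so it has no tolling effect.
Nothing else in the chronology tolls or restarts the period.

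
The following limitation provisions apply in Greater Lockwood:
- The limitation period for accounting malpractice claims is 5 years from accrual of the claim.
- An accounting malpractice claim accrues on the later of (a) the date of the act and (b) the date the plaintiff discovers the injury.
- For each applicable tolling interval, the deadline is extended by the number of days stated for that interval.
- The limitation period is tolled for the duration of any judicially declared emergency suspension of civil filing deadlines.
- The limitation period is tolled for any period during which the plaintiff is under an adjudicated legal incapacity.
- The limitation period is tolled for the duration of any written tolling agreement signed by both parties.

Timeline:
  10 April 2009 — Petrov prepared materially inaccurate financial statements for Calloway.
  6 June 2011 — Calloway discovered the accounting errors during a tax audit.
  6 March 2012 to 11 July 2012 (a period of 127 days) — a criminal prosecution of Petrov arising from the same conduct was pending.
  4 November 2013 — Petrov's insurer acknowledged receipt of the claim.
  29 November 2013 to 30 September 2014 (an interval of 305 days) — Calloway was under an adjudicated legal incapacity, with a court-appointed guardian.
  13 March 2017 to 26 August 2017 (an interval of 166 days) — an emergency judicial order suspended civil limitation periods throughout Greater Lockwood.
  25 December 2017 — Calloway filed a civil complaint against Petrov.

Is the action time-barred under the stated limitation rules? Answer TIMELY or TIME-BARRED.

Because discovery on 6 June 2011 post-dates the 10 April 2009 act, accrual under the later-of rule falls on 6 June 2011.
5 years from 6 June 2011 is 6 June 2016.
The period was tolled for 305 days by the plaintiff's legal incapacity (29 November 2013 to 30 September 2014), pushing the deadline to 7 April 2017.
The emergency suspension of filing deadlines from 13 March 2017 to 26 August 2017 tolled the period for 166 days, extending the deadline to 20 September 2017.
The pending criminal prosecution from 6 March 2012 to 11 July 2012 does not toll the period, because no stated rule makes a criminal prosecution a tolling event.
None of the other events listed affects the running of the period under the stated rules.
Filing on 25 December 2017 missed the 20 September 2017 deadline — the action is time-barred.

TIME-BARRED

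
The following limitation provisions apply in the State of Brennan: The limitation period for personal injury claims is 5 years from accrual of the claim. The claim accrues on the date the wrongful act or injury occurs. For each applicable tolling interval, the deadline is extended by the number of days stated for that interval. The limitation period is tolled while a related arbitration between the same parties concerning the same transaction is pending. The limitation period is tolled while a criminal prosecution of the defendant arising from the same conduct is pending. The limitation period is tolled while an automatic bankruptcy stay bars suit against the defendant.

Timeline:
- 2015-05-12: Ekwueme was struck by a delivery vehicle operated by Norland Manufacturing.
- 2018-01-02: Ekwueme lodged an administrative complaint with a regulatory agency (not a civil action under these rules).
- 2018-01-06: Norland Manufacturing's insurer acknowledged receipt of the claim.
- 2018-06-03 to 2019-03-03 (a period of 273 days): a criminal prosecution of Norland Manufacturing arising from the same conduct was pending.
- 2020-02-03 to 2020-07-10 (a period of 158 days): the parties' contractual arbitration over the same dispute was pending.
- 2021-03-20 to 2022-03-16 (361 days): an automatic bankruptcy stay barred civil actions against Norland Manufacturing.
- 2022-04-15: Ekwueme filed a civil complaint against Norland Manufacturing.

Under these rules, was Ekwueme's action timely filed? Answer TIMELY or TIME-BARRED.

TIMELY

The claim accrued on 2015-05-12, when the wrongful act occurred.
Adding the 5 years base period to 2015-05-12 gives a deadline of 2020-05-12, before any tolling.
The period was tolled for 273 days by the pending criminal prosecution (2018-06-03 to 2019-03-03), pushing the deadline to 2021-02-09.
Because the pending related arbitration ran from 2020-02-03 to 2020-07-10, the deadline is extended by 158 days to 2021-07-17.
The period was tolled for 361 days by the automatic bankruptcy stay (2021-03-20 to 2022-03-16), pushing the deadline to 2022-07-13.
None of the other events listed affects the running of the period under the stated rules.
Filing on 2022-04-15 beat the 2022-07-13 deadline — the action is timely.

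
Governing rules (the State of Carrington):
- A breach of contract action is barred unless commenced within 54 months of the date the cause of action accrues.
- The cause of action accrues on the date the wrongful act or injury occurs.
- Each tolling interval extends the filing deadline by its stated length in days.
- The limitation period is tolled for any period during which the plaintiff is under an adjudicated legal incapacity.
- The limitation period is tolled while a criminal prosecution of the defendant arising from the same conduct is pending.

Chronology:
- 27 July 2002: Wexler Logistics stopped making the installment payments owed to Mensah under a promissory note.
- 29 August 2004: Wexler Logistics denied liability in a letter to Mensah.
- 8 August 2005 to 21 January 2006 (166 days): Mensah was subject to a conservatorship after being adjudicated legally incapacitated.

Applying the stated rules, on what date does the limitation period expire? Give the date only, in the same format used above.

The claim accrued on 27 July 2002, when the wrongful act occurred.
54 months from 27 July 2002 is 27 January 2007.
The period was tolled for 166 days by the plaintiff's legal incapacity (8 August 2005 to 21 January 2006), pushing the deadline to 12 July 2007.
The other events in the timeline have no effect on the limitation period under the stated rules.

12 July 2007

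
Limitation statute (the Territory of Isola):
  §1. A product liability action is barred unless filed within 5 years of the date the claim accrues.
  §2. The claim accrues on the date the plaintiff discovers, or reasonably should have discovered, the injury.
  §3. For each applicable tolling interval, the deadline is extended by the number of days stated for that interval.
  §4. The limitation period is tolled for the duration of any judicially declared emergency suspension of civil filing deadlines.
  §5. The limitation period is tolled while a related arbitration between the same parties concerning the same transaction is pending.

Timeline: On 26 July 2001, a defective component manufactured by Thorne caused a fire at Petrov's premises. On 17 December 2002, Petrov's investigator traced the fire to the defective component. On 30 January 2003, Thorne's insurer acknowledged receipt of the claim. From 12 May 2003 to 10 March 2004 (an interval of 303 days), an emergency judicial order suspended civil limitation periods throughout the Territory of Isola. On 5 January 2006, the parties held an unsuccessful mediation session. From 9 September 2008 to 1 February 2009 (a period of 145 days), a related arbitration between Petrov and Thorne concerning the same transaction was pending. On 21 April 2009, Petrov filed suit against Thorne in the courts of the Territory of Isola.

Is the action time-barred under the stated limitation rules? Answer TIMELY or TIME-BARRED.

The claim did not accrue until Petrov discovered the injury on 17 December 2002; the 26 July 2001 act date does not start the clock under the stated rule.
Adding the 5 years base period to 17 December 2002 gives a deadline of 17 December 2007, before any tolling.
The period was tolled for 303 days by the emergency suspension of filing deadlines (12 May 2003 to 10 March 2004), pushing the deadline to 15 October 2008.
The pending related arbitration from 9 September 2008 to 1 February 2009 tolled the period for 145 days, extending the deadline to 9 March 2009.
Nothing else in the chronology tolls or restarts the period.
Filing on 21 April 2009 missed the 9 March 2009 deadline — the action is time-barred.

TIME-BARRED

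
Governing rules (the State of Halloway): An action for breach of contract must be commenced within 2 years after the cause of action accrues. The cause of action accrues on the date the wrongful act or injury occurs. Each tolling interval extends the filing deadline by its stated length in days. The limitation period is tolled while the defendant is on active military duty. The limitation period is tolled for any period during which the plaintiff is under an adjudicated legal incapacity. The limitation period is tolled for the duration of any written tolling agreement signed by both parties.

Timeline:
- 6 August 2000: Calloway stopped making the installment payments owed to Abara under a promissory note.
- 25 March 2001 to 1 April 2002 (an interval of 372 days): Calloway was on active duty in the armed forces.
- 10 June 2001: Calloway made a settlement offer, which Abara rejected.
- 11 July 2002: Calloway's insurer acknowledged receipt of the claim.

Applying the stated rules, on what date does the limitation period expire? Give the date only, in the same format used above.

13 August 2003

The cause of action accrued on 6 August 2000, the date of the act.
The untolled deadline — 2 years after 6 August 2000 — is 6 August 2002.
Because the defendant's active military service ran from 25 March 2001 to 1 April 2002, the deadline is extended by 372 days to 13 August 2003.
The other events in the timeline have no effect on the limitation period under the stated rules.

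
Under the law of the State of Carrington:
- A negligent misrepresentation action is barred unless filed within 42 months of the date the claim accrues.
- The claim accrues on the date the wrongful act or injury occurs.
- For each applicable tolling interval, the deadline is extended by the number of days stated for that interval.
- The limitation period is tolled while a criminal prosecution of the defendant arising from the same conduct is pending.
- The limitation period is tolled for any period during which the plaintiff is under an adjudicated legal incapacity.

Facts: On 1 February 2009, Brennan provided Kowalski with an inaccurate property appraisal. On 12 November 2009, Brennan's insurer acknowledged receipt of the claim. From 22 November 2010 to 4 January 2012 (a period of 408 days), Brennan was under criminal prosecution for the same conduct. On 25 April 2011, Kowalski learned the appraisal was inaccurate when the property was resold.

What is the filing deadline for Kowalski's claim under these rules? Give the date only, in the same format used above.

The claim accrued on 1 February 2009, when the wrongful act occurred; under the stated occurrence rule the 25 April 2011 discovery does not delay accrual.
42 months from 1 February 2009 is 1 August 2012.
The period was tolled for 408 days by the pending criminal prosecution (22 November 2010 to 4 January 2012), pushing the deadline to 13 September 2013.
None of the other events listed affects the running of the period under the stated rules.

13 September 2013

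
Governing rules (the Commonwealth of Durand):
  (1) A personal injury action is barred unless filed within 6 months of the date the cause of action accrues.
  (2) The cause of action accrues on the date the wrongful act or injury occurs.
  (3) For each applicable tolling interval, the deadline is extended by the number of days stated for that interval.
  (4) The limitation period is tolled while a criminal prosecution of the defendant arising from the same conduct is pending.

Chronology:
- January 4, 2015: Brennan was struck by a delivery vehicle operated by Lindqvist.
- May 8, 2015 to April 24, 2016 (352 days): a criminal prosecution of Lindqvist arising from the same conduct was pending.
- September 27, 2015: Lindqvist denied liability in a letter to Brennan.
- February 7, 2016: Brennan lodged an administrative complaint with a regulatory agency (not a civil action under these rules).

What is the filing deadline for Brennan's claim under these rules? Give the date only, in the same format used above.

June 20, 2016

The cause of action accrued on January 4, 2015, the date of the act.
The untolled deadline — 6 months after January 4, 2015 — is July 4, 2015.
The pending criminal prosecution from May 8, 2015 to April 24, 2016 tolled the period for 352 days, extending the deadline to June 20, 2016.
None of the other events listed affects the running of the period under the stated rules.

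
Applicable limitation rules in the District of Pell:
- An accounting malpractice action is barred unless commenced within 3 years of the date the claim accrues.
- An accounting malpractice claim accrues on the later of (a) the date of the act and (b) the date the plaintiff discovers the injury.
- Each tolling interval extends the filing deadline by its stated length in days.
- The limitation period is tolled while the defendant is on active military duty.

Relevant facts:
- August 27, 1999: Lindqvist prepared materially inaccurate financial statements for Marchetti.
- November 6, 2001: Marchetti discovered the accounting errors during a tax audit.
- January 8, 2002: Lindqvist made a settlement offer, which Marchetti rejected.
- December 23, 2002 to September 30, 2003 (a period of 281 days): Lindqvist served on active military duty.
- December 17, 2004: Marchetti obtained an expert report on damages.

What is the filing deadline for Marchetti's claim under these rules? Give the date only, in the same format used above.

August 14, 2005

The claim accrued on November 6, 2001 — the later of the August 27, 1999 act and the November 6, 2001 discovery.
3 years from November 6, 2001 is November 6, 2004.
Because the defendant's active military service ran from December 23, 2002 to September 30, 2003, the deadline is extended by 281 days to August 14, 2005.
None of the other events listed affects the running of the period under the stated rules.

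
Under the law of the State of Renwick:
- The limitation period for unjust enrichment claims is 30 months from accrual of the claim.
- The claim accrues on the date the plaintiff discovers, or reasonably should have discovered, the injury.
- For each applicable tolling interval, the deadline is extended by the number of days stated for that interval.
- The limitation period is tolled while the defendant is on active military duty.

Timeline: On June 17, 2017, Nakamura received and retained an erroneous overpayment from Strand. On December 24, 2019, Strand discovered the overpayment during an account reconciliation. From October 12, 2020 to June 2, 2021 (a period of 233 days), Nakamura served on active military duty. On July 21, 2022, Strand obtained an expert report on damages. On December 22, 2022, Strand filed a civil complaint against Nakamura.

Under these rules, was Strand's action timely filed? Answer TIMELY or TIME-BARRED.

Under the discovery rule, the claim accrued on December 24, 2019, when Strand discovered the injury — not on the June 17, 2017 date of the underlying act.
30 months from December 24, 2019 is June 24, 2022.
The defendant's active military service from October 12, 2020 to June 2, 2021 tolled the period for 233 days, extending the deadline to February 12, 2023.
Nothing else in the chronology tolls or restarts the period.
Filing on December 22, 2022 beat the February 12, 2023 deadline — the action is timely.

TIMELY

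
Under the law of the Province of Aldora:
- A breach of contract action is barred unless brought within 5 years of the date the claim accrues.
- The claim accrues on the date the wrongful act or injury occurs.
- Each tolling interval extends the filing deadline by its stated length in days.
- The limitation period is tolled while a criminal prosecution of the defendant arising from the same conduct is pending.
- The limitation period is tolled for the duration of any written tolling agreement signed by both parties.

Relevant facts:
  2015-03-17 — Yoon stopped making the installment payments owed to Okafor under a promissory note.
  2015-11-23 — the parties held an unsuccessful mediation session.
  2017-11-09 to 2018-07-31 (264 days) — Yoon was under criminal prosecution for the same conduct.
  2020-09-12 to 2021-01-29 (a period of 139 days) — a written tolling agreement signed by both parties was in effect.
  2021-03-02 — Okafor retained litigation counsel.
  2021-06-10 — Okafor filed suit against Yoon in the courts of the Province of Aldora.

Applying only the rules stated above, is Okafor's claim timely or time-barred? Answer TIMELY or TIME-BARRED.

The limitation period began to run on 2015-03-17.
5 years from 2015-03-17 is 2020-03-17.
Because the pending criminal prosecution ran from 2017-11-09 to 2018-07-31, the deadline is extended by 264 days to 2020-12-06.
Because the written tolling agreement ran from 2020-09-12 to 2021-01-29, the deadline is extended by 139 days to 2021-04-24.
The other events in the timeline have no effect on the limitation period under the stated rules.
The 2021-06-10 filing falls after the 2021-04-24 deadline; the claim is time-barred.

TIME-BARRED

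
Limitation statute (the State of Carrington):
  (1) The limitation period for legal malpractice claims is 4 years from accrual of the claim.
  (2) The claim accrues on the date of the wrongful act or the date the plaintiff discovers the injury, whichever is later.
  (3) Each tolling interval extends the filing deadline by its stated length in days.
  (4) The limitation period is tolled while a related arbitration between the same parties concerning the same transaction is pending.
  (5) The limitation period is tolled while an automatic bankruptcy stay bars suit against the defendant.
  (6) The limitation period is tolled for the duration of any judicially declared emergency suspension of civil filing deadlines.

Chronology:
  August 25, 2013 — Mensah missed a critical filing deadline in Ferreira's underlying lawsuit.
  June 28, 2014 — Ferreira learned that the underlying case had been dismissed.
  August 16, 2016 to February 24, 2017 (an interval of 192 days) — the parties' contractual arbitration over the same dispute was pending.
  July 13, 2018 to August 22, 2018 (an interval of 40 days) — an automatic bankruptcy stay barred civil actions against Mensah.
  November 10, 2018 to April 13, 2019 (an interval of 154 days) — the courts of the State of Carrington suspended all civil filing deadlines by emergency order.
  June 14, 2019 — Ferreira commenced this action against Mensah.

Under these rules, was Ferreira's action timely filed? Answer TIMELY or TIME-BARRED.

TIMELY

Because discovery on June 28, 2014 post-dates the August 25, 2013 act, accrual under the later-of rule falls on June 28, 2014.
4 years from June 28, 2014 is June 28, 2018.
The period was tolled for 192 days by the pending related arbitration (August 16, 2016 to February 24, 2017), pushing the deadline to January 6, 2019.
The period was tolled for 40 days by the automatic bankruptcy stay (July 13, 2018 to August 22, 2018), pushing the deadline to February 15, 2019.
Because the emergency suspension of filing deadlines ran from November 10, 2018 to April 13, 2019, the deadline is extended by 154 days to July 19, 2019.
Ferreira filed on June 14, 2019, before the July 19, 2019 deadline, so the action is timely.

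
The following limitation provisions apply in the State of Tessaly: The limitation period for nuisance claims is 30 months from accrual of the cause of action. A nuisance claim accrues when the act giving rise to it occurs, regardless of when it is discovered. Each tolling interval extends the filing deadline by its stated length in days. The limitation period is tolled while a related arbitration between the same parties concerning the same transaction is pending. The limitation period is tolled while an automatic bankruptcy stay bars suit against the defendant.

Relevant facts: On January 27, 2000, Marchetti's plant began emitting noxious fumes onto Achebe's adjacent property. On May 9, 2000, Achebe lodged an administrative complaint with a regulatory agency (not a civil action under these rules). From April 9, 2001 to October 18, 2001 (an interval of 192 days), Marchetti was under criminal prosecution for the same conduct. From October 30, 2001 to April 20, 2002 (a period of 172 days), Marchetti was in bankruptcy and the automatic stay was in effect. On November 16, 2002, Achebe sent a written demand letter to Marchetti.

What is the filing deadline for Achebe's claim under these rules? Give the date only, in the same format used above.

The cause of action accrued on January 27, 2000, the date of the act.
Adding the 30 months base period to January 27, 2000 gives a deadline of July 27, 2002, before any tolling.
The period was tolled for 172 days by the automatic bankruptcy stay (October 30, 2001 to April 20, 2002), pushing the deadline to January 15, 2003.
The pending criminal prosecution from April 9, 2001 to October 18, 2001 does not toll the period, because no stated rule makes a criminal prosecution a tolling event.
The other events in the timeline have no effect on the limitation period under the stated rules.

January 15, 2003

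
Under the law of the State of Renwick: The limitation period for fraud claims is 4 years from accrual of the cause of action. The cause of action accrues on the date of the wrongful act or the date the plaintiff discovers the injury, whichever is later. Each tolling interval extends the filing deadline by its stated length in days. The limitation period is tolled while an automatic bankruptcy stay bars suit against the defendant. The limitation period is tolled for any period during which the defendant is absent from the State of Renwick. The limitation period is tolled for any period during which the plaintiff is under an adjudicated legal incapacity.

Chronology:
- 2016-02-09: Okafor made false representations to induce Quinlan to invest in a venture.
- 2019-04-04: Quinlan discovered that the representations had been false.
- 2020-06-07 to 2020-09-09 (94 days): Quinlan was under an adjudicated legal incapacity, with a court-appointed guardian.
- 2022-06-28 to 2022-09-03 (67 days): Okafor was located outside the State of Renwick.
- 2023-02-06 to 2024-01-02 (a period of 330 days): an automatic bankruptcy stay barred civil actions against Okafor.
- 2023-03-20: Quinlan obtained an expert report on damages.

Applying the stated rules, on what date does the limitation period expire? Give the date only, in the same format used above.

Taking the later of the act (2016-02-09) and discovery (2019-04-04), the claim accrued on 2019-04-04.
The untolled deadline — 4 years after 2019-04-04 — is 2023-04-04.
The period was tolled for 94 days by the plaintiff's legal incapacity (2020-06-07 to 2020-09-09), pushing the deadline to 2023-07-07.
The period was tolled for 67 days by the defendant's absence from the jurisdiction (2022-06-28 to 2022-09-03), pushing the deadline to 2023-09-12.
The automatic bankruptcy stay from 2023-02-06 to 2024-01-02 tolled the period for 330 days, extending the deadline to 2024-08-07.
None of the other events listed affects the running of the period under the stated rules.

2024-08-07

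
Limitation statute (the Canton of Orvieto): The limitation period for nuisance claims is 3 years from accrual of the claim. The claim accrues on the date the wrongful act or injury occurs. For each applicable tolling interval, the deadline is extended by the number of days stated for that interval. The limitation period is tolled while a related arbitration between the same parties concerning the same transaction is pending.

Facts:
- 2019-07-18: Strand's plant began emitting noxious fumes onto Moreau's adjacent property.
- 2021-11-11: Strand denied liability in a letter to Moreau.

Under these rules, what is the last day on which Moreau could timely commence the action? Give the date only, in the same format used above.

2022-07-18

The claim accrued on 2019-07-18, when the wrongful act occurred.
The untolled deadline — 3 years after 2019-07-18 — is 2022-07-18.
Nothing else in the chronology tolls or restarts the period.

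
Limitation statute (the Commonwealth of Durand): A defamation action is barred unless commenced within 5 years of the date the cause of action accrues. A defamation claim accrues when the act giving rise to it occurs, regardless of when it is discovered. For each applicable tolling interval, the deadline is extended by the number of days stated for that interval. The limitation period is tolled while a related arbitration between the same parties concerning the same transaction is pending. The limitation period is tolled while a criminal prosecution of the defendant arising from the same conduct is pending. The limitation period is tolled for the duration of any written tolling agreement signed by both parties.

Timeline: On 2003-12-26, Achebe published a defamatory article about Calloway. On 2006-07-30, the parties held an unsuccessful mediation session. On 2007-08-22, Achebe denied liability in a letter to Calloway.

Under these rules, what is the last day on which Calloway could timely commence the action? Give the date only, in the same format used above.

The claim accrued on 2003-12-26, when the wrongful act occurred.
Adding the 5 years base period to 2003-12-26 gives a deadline of 2008-12-26, before any tolling.
Nothing else in the chronology tolls or restarts the period.

2008-12-26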